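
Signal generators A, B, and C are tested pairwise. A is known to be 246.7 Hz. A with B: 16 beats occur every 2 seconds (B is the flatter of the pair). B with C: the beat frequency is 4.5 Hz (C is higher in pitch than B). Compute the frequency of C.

A–B: Beat frequency = 16/2 = 8 Hz.
B is below A, so f_B = 246.7 − 8 = 238.7 Hz.
C is above B, so f_C = 238.7 + 4.5 = 243.2 Hz.

243.2 Hz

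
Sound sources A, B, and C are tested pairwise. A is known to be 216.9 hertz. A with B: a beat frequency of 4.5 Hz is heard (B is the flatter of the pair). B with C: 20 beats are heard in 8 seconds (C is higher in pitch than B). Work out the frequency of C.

B is below A, so f_B = 216.9 − 4.5 = 212.4 Hz.
B–C: Beat frequency = 20/8 = 2.5 Hz.
C is above B, so f_C = 212.4 + 2.5 = 214.9 Hz.

214.9 Hz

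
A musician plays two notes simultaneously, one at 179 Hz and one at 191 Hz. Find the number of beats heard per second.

12 Hz

f_beat = |f₁ − f₂|.
|179 − 191| = 12 Hz.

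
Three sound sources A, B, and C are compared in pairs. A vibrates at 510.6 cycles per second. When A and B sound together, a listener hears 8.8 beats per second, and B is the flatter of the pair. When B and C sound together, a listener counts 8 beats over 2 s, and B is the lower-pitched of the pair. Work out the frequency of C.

505.8 Hz

B is below A, so f_B = 510.6 − 8.8 = 501.8 Hz.
B–C: Beat frequency = 8/2 = 4 Hz.
C is above B, so f_C = 501.8 + 4 = 505.8 Hz.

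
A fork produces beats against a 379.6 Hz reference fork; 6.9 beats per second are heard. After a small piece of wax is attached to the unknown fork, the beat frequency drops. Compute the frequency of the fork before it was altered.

|f − 379.6| = 6.9, so the fork was at either 372.7 Hz or 386.5 Hz.
Loading a fork with wax lowers its frequency; the adjustment lowers the fork's frequency.
The beat rate fell, so the adjustment moved the fork toward 379.6 Hz — it must have started above the reference.

386.5 Hz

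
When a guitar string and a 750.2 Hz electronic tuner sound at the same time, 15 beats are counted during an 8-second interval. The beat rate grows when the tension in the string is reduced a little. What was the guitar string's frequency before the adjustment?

748.325 Hz

Beat frequency = 15/8 = 1.875 Hz.
|f − 750.2| = 1.875, so the guitar string was at either 748.325 Hz or 752.075 Hz.
Lower tension means lower frequency; the adjustment lowers the guitar string's frequency.
The beat rate rose, so the adjustment moved the guitar string further from 750.2 Hz — it was already below the reference.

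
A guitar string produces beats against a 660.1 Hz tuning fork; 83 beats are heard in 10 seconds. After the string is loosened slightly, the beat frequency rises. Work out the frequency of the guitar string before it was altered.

Beat frequency = 83/10 = 8.3 Hz.
|f − 660.1| = 8.3, so the guitar string was at either 651.8 Hz or 668.4 Hz.
Reducing tension lowers a string's frequency; the adjustment lowers the guitar string's frequency.
The beat rate rose, so the adjustment moved the guitar string further from 660.1 Hz — it was already below the reference.

651.8 Hz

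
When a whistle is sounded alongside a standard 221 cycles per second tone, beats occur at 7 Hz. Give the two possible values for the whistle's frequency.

214 Hz or 228 Hz

|f − 221| = 7, so f = 221 ± 7.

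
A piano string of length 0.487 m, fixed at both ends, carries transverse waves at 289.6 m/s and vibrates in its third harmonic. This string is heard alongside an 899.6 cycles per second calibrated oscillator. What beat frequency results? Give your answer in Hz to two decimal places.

For a string fixed at both ends, f_n = n·v/(2L) = 3·289.6/(2·0.487) = 891.9918 Hz.
f_beat = |891.9918 − 899.6| = 7.61 Hz.

7.61 Hz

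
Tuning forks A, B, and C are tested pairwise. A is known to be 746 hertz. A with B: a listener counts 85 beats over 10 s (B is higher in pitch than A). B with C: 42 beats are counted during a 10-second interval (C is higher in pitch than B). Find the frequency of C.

758.7 Hz

A–B: Beat frequency = 85/10 = 8.5 Hz.
B is above A, so f_B = 746 + 8.5 = 754.5 Hz.
B–C: Beat frequency = 42/10 = 4.2 Hz.
C is above B, so f_C = 754.5 + 4.2 = 758.7 Hz.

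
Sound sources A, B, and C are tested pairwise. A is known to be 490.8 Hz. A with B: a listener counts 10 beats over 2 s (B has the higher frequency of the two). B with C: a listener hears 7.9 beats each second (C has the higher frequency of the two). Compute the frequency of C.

503.7 Hz

A–B: Beat frequency = 10/2 = 5 Hz.
B is above A, so f_B = 490.8 + 5 = 495.8 Hz.
C is above B, so f_C = 495.8 + 7.9 = 503.7 Hz.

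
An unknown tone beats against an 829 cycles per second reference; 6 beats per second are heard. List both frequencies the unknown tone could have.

|f − 829| = 6, so f = 829 ± 6.

823 Hz or 835 Hz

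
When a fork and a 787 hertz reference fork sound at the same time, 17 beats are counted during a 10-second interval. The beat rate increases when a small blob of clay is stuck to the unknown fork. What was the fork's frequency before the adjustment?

785.3 Hz

Beat frequency = 17/10 = 1.7 Hz.
|f − 787| = 1.7, so the fork was at either 785.3 Hz or 788.7 Hz.
Adding mass to a fork lowers its frequency; the adjustment lowers the fork's frequency.
The beat rate rose, so the adjustment moved the fork further from 787 Hz — it was already below the reference.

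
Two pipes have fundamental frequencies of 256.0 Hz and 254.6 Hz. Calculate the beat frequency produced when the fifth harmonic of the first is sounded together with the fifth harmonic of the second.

7.0 Hz

Fifth harmonic of the first: 5·256.0 = 1280.0 Hz.
Fifth harmonic of the second: 5·254.6 = 1273.0 Hz.
f_beat = |1280.0 − 1273.0| = 7.0 Hz.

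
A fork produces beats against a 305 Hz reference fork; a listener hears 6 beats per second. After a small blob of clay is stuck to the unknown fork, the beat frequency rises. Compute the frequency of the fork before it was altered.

299 Hz

|f − 305| = 6, so the fork was at either 299 Hz or 311 Hz.
Adding mass to a fork lowers its frequency; the adjustment lowers the fork's frequency.
The beat rate rose, so the adjustment moved the fork further from 305 Hz — it was already below the reference.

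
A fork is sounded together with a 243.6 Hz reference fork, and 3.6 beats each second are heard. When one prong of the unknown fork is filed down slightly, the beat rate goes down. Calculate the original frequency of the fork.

|f − 243.6| = 3.6, so the fork was at either 240 Hz or 247.2 Hz.
Filing a prong removes mass and raises the fork's frequency; the adjustment raises the fork's frequency.
The beat rate fell, so the adjustment moved the fork toward 243.6 Hz — it must have started below the reference.

240 Hz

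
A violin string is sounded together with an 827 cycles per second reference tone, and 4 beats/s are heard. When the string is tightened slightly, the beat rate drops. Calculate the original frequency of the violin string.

|f − 827| = 4, so the violin string was at either 823 Hz or 831 Hz.
Increasing tension raises a string's frequency; the adjustment raises the violin string's frequency.
The beat rate fell, so the adjustment moved the violin string toward 827 Hz — it must have started below the reference.

823 Hz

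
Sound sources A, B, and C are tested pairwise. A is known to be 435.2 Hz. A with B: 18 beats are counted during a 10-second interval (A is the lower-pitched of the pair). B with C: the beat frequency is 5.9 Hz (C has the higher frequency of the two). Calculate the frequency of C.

442.9 Hz

A–B: Beat frequency = 18/10 = 1.8 Hz.
B is above A, so f_B = 435.2 + 1.8 = 437 Hz.
C is above B, so f_C = 437 + 5.9 = 442.9 Hz.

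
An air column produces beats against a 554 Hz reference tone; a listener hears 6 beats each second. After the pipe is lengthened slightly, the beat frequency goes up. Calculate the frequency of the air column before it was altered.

548 Hz

|f − 554| = 6, so the air column was at either 548 Hz or 560 Hz.
A longer pipe has a lower fundamental; the adjustment lowers the air column's frequency.
The beat rate rose, so the adjustment moved the air column further from 554 Hz — it was already below the reference.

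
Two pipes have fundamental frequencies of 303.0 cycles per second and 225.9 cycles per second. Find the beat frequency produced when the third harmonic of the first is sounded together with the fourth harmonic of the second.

5.4 Hz

Third harmonic of the first: 3·303.0 = 909.0 Hz.
Fourth harmonic of the second: 4·225.9 = 903.6 Hz.
f_beat = |909.0 − 903.6| = 5.4 Hz.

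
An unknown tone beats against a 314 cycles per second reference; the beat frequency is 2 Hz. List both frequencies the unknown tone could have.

312 Hz or 316 Hz

|f − 314| = 2, so f = 314 ± 2.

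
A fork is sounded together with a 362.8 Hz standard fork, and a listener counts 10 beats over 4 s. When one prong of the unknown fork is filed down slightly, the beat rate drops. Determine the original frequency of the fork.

360.3 Hz

Beat frequency = 10/4 = 2.5 Hz.
|f − 362.8| = 2.5, so the fork was at either 360.3 Hz or 365.3 Hz.
Filing a prong removes mass and raises the fork's frequency; the adjustment raises the fork's frequency.
The beat rate fell, so the adjustment moved the fork toward 362.8 Hz — it must have started below the reference.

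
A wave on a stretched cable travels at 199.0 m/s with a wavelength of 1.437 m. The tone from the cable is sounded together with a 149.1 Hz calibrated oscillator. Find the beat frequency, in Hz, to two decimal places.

Source frequency f = v/λ = 199.0/1.437 = 138.4830 Hz.
f_beat = |138.4830 − 149.1| = 10.62 Hz.

10.62 Hz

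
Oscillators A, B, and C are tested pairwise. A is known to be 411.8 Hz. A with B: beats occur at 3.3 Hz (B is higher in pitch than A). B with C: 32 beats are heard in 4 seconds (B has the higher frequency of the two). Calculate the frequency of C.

B is above A, so f_B = 411.8 + 3.3 = 415.1 Hz.
B–C: Beat frequency = 32/4 = 8 Hz.
C is below B, so f_C = 415.1 − 8 = 407.1 Hz.

407.1 Hz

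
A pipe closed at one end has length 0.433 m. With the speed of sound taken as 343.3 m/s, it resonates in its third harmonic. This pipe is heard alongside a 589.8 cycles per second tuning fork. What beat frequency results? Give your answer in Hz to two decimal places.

Closed pipe (odd harmonics): f_n = n·v/(4L) = 3·343.3/(4·0.433) = 594.6305 Hz.
f_beat = |594.6305 − 589.8| = 4.83 Hz.

4.83 Hz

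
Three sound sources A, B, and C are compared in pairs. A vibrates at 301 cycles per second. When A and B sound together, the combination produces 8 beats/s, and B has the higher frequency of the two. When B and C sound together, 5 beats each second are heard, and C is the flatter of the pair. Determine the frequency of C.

B is above A, so f_B = 301 + 8 = 309 Hz.
C is below B, so f_C = 309 − 5 = 304 Hz.

304 Hz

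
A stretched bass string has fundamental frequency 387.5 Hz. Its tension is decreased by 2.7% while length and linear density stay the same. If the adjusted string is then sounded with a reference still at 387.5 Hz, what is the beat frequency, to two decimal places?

For a string, f ∝ √T, so the new frequency is 387.5·√0.973 = 382.2330 Hz.
f_beat = |382.2330 − 387.5| = 5.27 Hz.

5.27 Hz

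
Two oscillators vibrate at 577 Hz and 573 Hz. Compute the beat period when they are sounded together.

0.250 s

f_beat = |577 − 573| = 4 Hz.
Beat period T = 1 / f_beat = 1 / 4 s.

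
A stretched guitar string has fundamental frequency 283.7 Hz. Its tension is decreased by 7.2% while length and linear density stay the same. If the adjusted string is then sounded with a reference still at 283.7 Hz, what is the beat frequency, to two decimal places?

10.40 Hz

For a string, f ∝ √T, so the new frequency is 283.7·√0.928 = 273.2960 Hz.
f_beat = |273.2960 − 283.7| = 10.40 Hz.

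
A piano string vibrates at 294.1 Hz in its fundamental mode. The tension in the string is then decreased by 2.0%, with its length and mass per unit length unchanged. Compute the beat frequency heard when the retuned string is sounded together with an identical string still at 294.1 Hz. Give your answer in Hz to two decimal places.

For a string, f ∝ √T, so the new frequency is 294.1·√0.980 = 291.1441 Hz.
f_beat = |291.1441 − 294.1| = 2.96 Hz.

2.96 Hz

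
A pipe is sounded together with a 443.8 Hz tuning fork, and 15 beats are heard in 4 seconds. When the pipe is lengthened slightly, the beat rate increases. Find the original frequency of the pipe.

440.05 Hz

Beat frequency = 15/4 = 3.75 Hz.
|f − 443.8| = 3.75, so the pipe was at either 440.05 Hz or 447.55 Hz.
A longer pipe has a lower fundamental; the adjustment lowers the pipe's frequency.
The beat rate rose, so the adjustment moved the pipe further from 443.8 Hz — it was already below the reference.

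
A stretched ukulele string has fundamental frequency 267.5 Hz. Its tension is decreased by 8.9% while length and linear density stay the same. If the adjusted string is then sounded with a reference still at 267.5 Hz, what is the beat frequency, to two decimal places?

12.18 Hz

For a string, f ∝ √T, so the new frequency is 267.5·√0.911 = 255.3189 Hz.
f_beat = |255.3189 − 267.5| = 12.18 Hz.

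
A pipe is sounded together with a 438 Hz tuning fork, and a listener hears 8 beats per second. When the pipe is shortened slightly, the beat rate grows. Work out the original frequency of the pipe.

|f − 438| = 8, so the pipe was at either 430 Hz or 446 Hz.
A shorter pipe has a higher fundamental; the adjustment raises the pipe's frequency.
The beat rate rose, so the adjustment moved the pipe further from 438 Hz — it was already above the reference.

446 Hz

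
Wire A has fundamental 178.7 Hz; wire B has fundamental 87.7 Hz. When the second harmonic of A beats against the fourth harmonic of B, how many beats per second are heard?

6.6 Hz

Second harmonic of the first: 2·178.7 = 357.4 Hz.
Fourth harmonic of the second: 4·87.7 = 350.8 Hz.
f_beat = |357.4 − 350.8| = 6.6 Hz.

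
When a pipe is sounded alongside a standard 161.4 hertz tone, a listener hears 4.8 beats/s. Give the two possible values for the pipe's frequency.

|f − 161.4| = 4.8, so f = 161.4 ± 4.8.

156.6 Hz or 166.2 Hz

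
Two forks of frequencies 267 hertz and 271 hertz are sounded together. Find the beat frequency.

4 Hz

The beat frequency equals the magnitude of the frequency difference.
|267 − 271| = 4 Hz.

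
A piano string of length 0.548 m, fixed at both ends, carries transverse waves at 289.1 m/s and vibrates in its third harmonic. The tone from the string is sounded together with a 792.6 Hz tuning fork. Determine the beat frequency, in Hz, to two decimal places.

1.27 Hz

For a string fixed at both ends, f_n = n·v/(2L) = 3·289.1/(2·0.548) = 791.3321 Hz.
f_beat = |791.3321 − 792.6| = 1.27 Hz.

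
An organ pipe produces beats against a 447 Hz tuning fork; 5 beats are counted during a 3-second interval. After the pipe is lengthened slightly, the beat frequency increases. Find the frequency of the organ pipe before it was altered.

Beat frequency = 5/3 = 1.6667 Hz.
|f − 447| = 1.6667, so the organ pipe was at either 445.3333 Hz or 448.6667 Hz.
A longer pipe has a lower fundamental; the adjustment lowers the organ pipe's frequency.
The beat rate rose, so the adjustment moved the organ pipe further from 447 Hz — it was already below the reference.

445.3333 Hz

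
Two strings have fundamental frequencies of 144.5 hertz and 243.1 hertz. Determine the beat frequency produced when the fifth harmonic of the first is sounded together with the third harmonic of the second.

6.8 Hz

Fifth harmonic of the first: 5·144.5 = 722.5 Hz.
Third harmonic of the second: 3·243.1 = 729.3 Hz.
f_beat = |722.5 − 729.3| = 6.8 Hz.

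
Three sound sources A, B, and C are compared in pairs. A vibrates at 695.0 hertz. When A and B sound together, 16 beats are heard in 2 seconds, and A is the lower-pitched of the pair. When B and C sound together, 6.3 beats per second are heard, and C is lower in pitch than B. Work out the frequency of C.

A–B: Beat frequency = 16/2 = 8 Hz.
B is above A, so f_B = 695.0 + 8 = 703 Hz.
C is below B, so f_C = 703 − 6.3 = 696.7 Hz.

696.7 Hz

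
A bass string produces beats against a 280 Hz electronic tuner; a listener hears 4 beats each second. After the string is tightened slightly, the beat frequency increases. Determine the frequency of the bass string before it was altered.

284 Hz

|f − 280| = 4, so the bass string was at either 276 Hz or 284 Hz.
Increasing tension raises a string's frequency; the adjustment raises the bass string's frequency.
The beat rate rose, so the adjustment moved the bass string further from 280 Hz — it was already above the reference.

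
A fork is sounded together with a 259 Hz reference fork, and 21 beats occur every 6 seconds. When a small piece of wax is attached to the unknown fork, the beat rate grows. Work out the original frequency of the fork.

Beat frequency = 21/6 = 3.5 Hz.
|f − 259| = 3.5, so the fork was at either 255.5 Hz or 262.5 Hz.
Loading a fork with wax lowers its frequency; the adjustment lowers the fork's frequency.
The beat rate rose, so the adjustment moved the fork further from 259 Hz — it was already below the reference.

255.5 Hz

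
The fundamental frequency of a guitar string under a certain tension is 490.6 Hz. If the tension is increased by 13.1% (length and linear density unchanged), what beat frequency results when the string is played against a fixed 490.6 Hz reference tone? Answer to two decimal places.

For a string, f ∝ √T, so the new frequency is 490.6·√1.131 = 521.7457 Hz.
f_beat = |521.7457 − 490.6| = 31.15 Hz.

31.15 Hz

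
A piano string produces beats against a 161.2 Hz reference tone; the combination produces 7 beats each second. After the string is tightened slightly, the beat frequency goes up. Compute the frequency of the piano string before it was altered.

168.2 Hz

|f − 161.2| = 7, so the piano string was at either 154.2 Hz or 168.2 Hz.
Increasing tension raises a string's frequency; the adjustment raises the piano string's frequency.
The beat rate rose, so the adjustment moved the piano string further from 161.2 Hz — it was already above the reference.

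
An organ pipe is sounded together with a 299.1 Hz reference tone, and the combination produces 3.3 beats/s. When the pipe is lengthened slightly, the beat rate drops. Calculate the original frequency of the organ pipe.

302.4 Hz

|f − 299.1| = 3.3, so the organ pipe was at either 295.8 Hz or 302.4 Hz.
A longer pipe has a lower fundamental; the adjustment lowers the organ pipe's frequency.
The beat rate fell, so the adjustment moved the organ pipe toward 299.1 Hz — it must have started above the reference.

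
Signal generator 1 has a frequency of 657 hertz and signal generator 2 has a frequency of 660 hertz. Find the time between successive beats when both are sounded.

0.333 s

f_beat = |657 − 660| = 3 Hz.
Beat period T = 1 / f_beat = 1 / 3 s.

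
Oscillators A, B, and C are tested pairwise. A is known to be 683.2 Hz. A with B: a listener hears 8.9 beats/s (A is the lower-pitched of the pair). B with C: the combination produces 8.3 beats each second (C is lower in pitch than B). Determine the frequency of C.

683.8 Hz

B is above A, so f_B = 683.2 + 8.9 = 692.1 Hz.
C is below B, so f_C = 692.1 − 8.3 = 683.8 Hz.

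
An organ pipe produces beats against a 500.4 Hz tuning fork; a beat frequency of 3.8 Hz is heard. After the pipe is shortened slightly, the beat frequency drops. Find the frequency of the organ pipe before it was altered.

|f − 500.4| = 3.8, so the organ pipe was at either 496.6 Hz or 504.2 Hz.
A shorter pipe has a higher fundamental; the adjustment raises the organ pipe's frequency.
The beat rate fell, so the adjustment moved the organ pipe toward 500.4 Hz — it must have started below the reference.

496.6 Hz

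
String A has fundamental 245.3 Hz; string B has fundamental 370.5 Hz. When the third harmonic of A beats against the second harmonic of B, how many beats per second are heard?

5.1 Hz

Third harmonic of the first: 3·245.3 = 735.9 Hz.
Second harmonic of the second: 2·370.5 = 741.0 Hz.
f_beat = |735.9 − 741.0| = 5.1 Hz.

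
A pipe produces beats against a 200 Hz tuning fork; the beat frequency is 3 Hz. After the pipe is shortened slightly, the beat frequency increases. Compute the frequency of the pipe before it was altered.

203 Hz

|f − 200| = 3, so the pipe was at either 197 Hz or 203 Hz.
A shorter pipe has a higher fundamental; the adjustment raises the pipe's frequency.
The beat rate rose, so the adjustment moved the pipe further from 200 Hz — it was already above the reference.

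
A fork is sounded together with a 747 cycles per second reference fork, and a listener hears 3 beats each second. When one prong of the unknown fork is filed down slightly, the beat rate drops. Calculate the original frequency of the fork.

|f − 747| = 3, so the fork was at either 744 Hz or 750 Hz.
Filing a prong removes mass and raises the fork's frequency; the adjustment raises the fork's frequency.
The beat rate fell, so the adjustment moved the fork toward 747 Hz — it must have started below the reference.

744 Hz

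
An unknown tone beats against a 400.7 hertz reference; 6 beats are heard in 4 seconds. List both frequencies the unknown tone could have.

399.2 Hz or 402.2 Hz

Beat frequency = 6/4 = 1.5 Hz.
|f − 400.7| = 1.5, so f = 400.7 ± 1.5.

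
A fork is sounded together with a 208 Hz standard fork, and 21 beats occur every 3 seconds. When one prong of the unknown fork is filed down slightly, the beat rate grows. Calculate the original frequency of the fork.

Beat frequency = 21/3 = 7 Hz.
|f − 208| = 7, so the fork was at either 201 Hz or 215 Hz.
Filing a prong removes mass and raises the fork's frequency; the adjustment raises the fork's frequency.
The beat rate rose, so the adjustment moved the fork further from 208 Hz — it was already above the reference.

215 Hz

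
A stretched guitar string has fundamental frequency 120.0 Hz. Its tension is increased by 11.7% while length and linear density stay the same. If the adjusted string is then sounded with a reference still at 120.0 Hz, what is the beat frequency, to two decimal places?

6.83 Hz

For a string, f ∝ √T, so the new frequency is 120.0·√1.117 = 126.8259 Hz.
f_beat = |126.8259 − 120.0| = 6.83 Hz.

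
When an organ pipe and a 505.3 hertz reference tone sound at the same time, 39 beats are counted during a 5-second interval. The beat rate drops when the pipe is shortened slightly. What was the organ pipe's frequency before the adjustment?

Beat frequency = 39/5 = 7.8 Hz.
|f − 505.3| = 7.8, so the organ pipe was at either 497.5 Hz or 513.1 Hz.
A shorter pipe has a higher fundamental; the adjustment raises the organ pipe's frequency.
The beat rate fell, so the adjustment moved the organ pipe toward 505.3 Hz — it must have started below the reference.

497.5 Hz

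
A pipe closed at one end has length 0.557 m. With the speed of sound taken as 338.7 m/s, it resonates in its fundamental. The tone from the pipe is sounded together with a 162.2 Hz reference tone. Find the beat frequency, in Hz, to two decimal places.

10.18 Hz

Closed pipe (odd harmonics): f_n = n·v/(4L) = 1·338.7/(4·0.557) = 152.0197 Hz.
f_beat = |152.0197 − 162.2| = 10.18 Hz.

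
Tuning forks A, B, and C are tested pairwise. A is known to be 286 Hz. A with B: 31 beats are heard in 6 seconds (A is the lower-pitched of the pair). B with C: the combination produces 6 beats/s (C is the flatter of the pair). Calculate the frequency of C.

285.1667 Hz

A–B: Beat frequency = 31/6 = 5.1667 Hz.
B is above A, so f_B = 286 + 5.1667 = 291.1667 Hz.
C is below B, so f_C = 291.1667 − 6 = 285.1667 Hz.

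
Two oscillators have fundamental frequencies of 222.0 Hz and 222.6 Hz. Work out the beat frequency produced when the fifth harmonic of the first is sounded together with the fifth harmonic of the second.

Fifth harmonic of the first: 5·222.0 = 1110.0 Hz.
Fifth harmonic of the second: 5·222.6 = 1113.0 Hz.
f_beat = |1110.0 − 1113.0| = 3.0 Hz.

3.0 Hz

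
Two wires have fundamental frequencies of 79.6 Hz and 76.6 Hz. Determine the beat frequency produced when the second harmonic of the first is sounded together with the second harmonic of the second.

6.0 Hz

Second harmonic of the first: 2·79.6 = 159.2 Hz.
Second harmonic of the second: 2·76.6 = 153.2 Hz.
f_beat = |159.2 − 153.2| = 6.0 Hz.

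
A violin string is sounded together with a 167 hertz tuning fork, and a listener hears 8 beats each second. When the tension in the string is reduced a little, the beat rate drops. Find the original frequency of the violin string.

|f − 167| = 8, so the violin string was at either 159 Hz or 175 Hz.
Lower tension means lower frequency; the adjustment lowers the violin string's frequency.
The beat rate fell, so the adjustment moved the violin string toward 167 Hz — it must have started above the reference.

175 Hz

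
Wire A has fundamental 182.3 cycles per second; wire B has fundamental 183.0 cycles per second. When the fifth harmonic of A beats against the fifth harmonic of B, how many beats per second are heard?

3.5 Hz

Fifth harmonic of the first: 5·182.3 = 911.5 Hz.
Fifth harmonic of the second: 5·183.0 = 915.0 Hz.
f_beat = |911.5 − 915.0| = 3.5 Hz.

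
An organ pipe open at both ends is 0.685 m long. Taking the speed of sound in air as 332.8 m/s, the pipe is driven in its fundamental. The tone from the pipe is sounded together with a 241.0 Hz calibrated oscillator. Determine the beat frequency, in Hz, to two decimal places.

Open pipe: f_n = n·v/(2L) = 1·332.8/(2·0.685) = 242.9197 Hz.
f_beat = |242.9197 − 241.0| = 1.92 Hz.

1.92 Hz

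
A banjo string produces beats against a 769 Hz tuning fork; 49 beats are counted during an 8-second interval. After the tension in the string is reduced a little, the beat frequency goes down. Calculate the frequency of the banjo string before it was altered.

775.125 Hz

Beat frequency = 49/8 = 6.125 Hz.
|f − 769| = 6.125, so the banjo string was at either 762.875 Hz or 775.125 Hz.
Lower tension means lower frequency; the adjustment lowers the banjo string's frequency.
The beat rate fell, so the adjustment moved the banjo string toward 769 Hz — it must have started above the reference.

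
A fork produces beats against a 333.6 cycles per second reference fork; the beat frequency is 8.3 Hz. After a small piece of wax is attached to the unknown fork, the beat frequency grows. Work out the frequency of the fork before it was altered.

|f − 333.6| = 8.3, so the fork was at either 325.3 Hz or 341.9 Hz.
Loading a fork with wax lowers its frequency; the adjustment lowers the fork's frequency.
The beat rate rose, so the adjustment moved the fork further from 333.6 Hz — it was already below the reference.

325.3 Hz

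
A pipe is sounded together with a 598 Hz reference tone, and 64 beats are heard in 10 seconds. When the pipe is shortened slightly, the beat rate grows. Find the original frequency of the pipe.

604.4 Hz

Beat frequency = 64/10 = 6.4 Hz.
|f − 598| = 6.4, so the pipe was at either 591.6 Hz or 604.4 Hz.
A shorter pipe has a higher fundamental; the adjustment raises the pipe's frequency.
The beat rate rose, so the adjustment moved the pipe further from 598 Hz — it was already above the reference.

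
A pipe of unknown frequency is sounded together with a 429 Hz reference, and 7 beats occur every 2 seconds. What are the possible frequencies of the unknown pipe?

Beat frequency = 7/2 = 3.5 Hz.
|f − 429| = 3.5, so f = 429 ± 3.5.

425.5 Hz or 432.5 Hz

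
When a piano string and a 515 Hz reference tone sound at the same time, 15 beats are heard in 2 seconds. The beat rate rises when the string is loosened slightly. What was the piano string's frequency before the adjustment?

Beat frequency = 15/2 = 7.5 Hz.
|f − 515| = 7.5, so the piano string was at either 507.5 Hz or 522.5 Hz.
Reducing tension lowers a string's frequency; the adjustment lowers the piano string's frequency.
The beat rate rose, so the adjustment moved the piano string further from 515 Hz — it was already below the reference.

507.5 Hz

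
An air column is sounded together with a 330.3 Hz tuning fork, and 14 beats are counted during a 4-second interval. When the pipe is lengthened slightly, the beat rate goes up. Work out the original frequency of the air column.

326.8 Hz

Beat frequency = 14/4 = 3.5 Hz.
|f − 330.3| = 3.5, so the air column was at either 326.8 Hz or 333.8 Hz.
A longer pipe has a lower fundamental; the adjustment lowers the air column's frequency.
The beat rate rose, so the adjustment moved the air column further from 330.3 Hz — it was already below the reference.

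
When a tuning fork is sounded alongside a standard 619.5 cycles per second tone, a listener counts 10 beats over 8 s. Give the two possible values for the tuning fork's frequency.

618.25 Hz or 620.75 Hz

Beat frequency = 10/8 = 1.25 Hz.
|f − 619.5| = 1.25, so f = 619.5 ± 1.25.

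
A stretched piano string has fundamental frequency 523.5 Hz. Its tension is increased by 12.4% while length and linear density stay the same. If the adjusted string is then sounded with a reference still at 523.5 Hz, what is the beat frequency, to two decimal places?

For a string, f ∝ √T, so the new frequency is 523.5·√1.124 = 555.0088 Hz.
f_beat = |555.0088 − 523.5| = 31.51 Hz.

31.51 Hz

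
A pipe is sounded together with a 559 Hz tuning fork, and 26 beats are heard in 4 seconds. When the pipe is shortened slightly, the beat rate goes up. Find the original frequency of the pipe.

Beat frequency = 26/4 = 6.5 Hz.
|f − 559| = 6.5, so the pipe was at either 552.5 Hz or 565.5 Hz.
A shorter pipe has a higher fundamental; the adjustment raises the pipe's frequency.
The beat rate rose, so the adjustment moved the pipe further from 559 Hz — it was already above the reference.

565.5 Hz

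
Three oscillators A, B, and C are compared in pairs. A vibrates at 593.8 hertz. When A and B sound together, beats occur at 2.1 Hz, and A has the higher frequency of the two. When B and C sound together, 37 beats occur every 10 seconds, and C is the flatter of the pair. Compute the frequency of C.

588 Hz

B is below A, so f_B = 593.8 − 2.1 = 591.7 Hz.
B–C: Beat frequency = 37/10 = 3.7 Hz.
C is below B, so f_C = 591.7 − 3.7 = 588 Hz.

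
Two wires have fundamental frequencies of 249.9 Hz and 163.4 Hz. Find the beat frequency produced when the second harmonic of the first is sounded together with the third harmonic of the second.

9.6 Hz

Second harmonic of the first: 2·249.9 = 499.8 Hz.
Third harmonic of the second: 3·163.4 = 490.2 Hz.
f_beat = |499.8 − 490.2| = 9.6 Hz.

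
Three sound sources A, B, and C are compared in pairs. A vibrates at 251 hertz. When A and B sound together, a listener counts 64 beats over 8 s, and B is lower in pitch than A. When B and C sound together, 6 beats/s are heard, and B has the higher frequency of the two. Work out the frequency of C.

A–B: Beat frequency = 64/8 = 8 Hz.
B is below A, so f_B = 251 − 8 = 243 Hz.
C is below B, so f_C = 243 − 6 = 237 Hz.

237 Hz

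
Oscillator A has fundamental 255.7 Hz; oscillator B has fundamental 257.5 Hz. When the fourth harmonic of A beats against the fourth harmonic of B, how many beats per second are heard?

Fourth harmonic of the first: 4·255.7 = 1022.8 Hz.
Fourth harmonic of the second: 4·257.5 = 1030.0 Hz.
f_beat = |1022.8 − 1030.0| = 7.2 Hz.

7.2 Hz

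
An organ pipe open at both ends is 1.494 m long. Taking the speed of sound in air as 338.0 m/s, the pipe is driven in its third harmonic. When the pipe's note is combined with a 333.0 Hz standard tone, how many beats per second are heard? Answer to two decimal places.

Open pipe: f_n = n·v/(2L) = 3·338.0/(2·1.494) = 339.3574 Hz.
f_beat = |339.3574 − 333.0| = 6.36 Hz.

6.36 Hz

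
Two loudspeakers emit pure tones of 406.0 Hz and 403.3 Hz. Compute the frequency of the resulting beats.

f_beat = |f₁ − f₂|.
|406.0 − 403.3| = 2.7 Hz.

2.7 Hz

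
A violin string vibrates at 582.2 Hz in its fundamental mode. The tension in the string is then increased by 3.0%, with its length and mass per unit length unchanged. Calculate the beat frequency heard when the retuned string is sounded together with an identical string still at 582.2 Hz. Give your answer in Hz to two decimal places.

For a string, f ∝ √T, so the new frequency is 582.2·√1.030 = 590.8685 Hz.
f_beat = |590.8685 − 582.2| = 8.67 Hz.

8.67 Hz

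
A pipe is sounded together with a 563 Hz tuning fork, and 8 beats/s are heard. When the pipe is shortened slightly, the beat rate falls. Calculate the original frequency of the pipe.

555 Hz

|f − 563| = 8, so the pipe was at either 555 Hz or 571 Hz.
A shorter pipe has a higher fundamental; the adjustment raises the pipe's frequency.
The beat rate fell, so the adjustment moved the pipe toward 563 Hz — it must have started below the reference.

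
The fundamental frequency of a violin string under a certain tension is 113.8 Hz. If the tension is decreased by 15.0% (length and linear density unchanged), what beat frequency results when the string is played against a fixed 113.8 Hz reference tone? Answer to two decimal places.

For a string, f ∝ √T, so the new frequency is 113.8·√0.850 = 104.9184 Hz.
f_beat = |104.9184 − 113.8| = 8.88 Hz.

8.88 Hz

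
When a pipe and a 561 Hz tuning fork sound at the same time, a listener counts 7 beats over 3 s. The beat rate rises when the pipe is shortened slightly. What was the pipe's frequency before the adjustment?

563.3333 Hz

Beat frequency = 7/3 = 2.3333 Hz.
|f − 561| = 2.3333, so the pipe was at either 558.6667 Hz or 563.3333 Hz.
A shorter pipe has a higher fundamental; the adjustment raises the pipe's frequency.
The beat rate rose, so the adjustment moved the pipe further from 561 Hz — it was already above the reference.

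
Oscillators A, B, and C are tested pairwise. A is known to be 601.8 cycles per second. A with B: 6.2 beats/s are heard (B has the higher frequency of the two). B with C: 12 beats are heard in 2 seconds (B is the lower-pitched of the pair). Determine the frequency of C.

B is above A, so f_B = 601.8 + 6.2 = 608 Hz.
B–C: Beat frequency = 12/2 = 6 Hz.
C is above B, so f_C = 608 + 6 = 614 Hz.

614 Hz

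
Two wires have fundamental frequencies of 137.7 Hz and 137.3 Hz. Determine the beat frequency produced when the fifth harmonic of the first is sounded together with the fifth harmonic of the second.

Fifth harmonic of the first: 5·137.7 = 688.5 Hz.
Fifth harmonic of the second: 5·137.3 = 686.5 Hz.
f_beat = |688.5 − 686.5| = 2.0 Hz.

2.0 Hz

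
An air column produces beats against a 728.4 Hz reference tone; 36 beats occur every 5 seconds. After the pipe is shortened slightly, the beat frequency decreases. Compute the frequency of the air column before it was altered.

Beat frequency = 36/5 = 7.2 Hz.
|f − 728.4| = 7.2, so the air column was at either 721.2 Hz or 735.6 Hz.
A shorter pipe has a higher fundamental; the adjustment raises the air column's frequency.
The beat rate fell, so the adjustment moved the air column toward 728.4 Hz — it must have started below the reference.

721.2 Hz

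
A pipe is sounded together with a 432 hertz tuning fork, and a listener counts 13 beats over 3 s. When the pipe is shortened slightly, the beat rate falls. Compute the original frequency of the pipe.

427.6667 Hz

Beat frequency = 13/3 = 4.3333 Hz.
|f − 432| = 4.3333, so the pipe was at either 427.6667 Hz or 436.3333 Hz.
A shorter pipe has a higher fundamental; the adjustment raises the pipe's frequency.
The beat rate fell, so the adjustment moved the pipe toward 432 Hz — it must have started below the reference.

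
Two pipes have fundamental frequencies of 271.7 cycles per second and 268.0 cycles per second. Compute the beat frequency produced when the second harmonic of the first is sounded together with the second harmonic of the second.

Second harmonic of the first: 2·271.7 = 543.4 Hz.
Second harmonic of the second: 2·268.0 = 536.0 Hz.
f_beat = |543.4 − 536.0| = 7.4 Hz.

7.4 Hz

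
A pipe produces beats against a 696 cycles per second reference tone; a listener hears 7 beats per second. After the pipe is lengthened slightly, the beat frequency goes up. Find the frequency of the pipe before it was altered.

|f − 696| = 7, so the pipe was at either 689 Hz or 703 Hz.
A longer pipe has a lower fundamental; the adjustment lowers the pipe's frequency.
The beat rate rose, so the adjustment moved the pipe further from 696 Hz — it was already below the reference.

689 Hz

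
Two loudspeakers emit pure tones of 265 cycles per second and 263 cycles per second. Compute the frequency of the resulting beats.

2 Hz

f_beat = |f₁ − f₂|.
|265 − 263| = 2 Hz.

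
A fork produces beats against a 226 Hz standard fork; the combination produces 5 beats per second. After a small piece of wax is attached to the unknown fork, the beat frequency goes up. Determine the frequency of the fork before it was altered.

221 Hz

|f − 226| = 5, so the fork was at either 221 Hz or 231 Hz.
Loading a fork with wax lowers its frequency; the adjustment lowers the fork's frequency.
The beat rate rose, so the adjustment moved the fork further from 226 Hz — it was already below the reference.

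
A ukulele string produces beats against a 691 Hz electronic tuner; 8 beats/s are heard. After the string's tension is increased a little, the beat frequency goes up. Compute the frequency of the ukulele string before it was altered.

|f − 691| = 8, so the ukulele string was at either 683 Hz or 699 Hz.
Higher tension means higher frequency; the adjustment raises the ukulele string's frequency.
The beat rate rose, so the adjustment moved the ukulele string further from 691 Hz — it was already above the reference.

699 Hz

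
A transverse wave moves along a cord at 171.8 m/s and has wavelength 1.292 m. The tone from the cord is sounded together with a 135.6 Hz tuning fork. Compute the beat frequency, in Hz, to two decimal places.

Source frequency f = v/λ = 171.8/1.292 = 132.9721 Hz.
f_beat = |132.9721 − 135.6| = 2.63 Hz.

2.63 Hz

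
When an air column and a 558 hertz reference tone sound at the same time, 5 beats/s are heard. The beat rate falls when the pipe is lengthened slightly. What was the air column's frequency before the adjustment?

563 Hz

|f − 558| = 5, so the air column was at either 553 Hz or 563 Hz.
A longer pipe has a lower fundamental; the adjustment lowers the air column's frequency.
The beat rate fell, so the adjustment moved the air column toward 558 Hz — it must have started above the reference.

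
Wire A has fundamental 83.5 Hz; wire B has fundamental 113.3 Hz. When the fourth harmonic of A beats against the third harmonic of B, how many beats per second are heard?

5.9 Hz

Fourth harmonic of the first: 4·83.5 = 334.0 Hz.
Third harmonic of the second: 3·113.3 = 339.9 Hz.
f_beat = |334.0 − 339.9| = 5.9 Hz.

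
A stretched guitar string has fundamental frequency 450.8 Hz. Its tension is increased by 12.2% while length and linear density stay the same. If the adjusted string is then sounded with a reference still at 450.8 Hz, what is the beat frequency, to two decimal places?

26.71 Hz

For a string, f ∝ √T, so the new frequency is 450.8·√1.122 = 477.5077 Hz.
f_beat = |477.5077 − 450.8| = 26.71 Hz.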